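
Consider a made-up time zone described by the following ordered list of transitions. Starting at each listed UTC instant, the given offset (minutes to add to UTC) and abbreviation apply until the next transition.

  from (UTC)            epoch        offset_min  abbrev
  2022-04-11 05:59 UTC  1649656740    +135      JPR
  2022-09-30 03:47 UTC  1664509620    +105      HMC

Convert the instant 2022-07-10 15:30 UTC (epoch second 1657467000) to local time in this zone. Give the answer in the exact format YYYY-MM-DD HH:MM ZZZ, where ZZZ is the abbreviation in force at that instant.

Query: 2022-07-10 15:30 UTC
Rule 1/2 (JPR, +02:15): 2022-04-11 05:59 UTC ≤ query < 2022-09-30 03:47 UTC
15·60 + 30 + 135 = 1065 min
1065 = 0·1440 + 1065; 1065 = 17·60 + 45 → 17:45, same day
→ 2022-07-10 17:45 JPR

2022-07-10 17:45 JPR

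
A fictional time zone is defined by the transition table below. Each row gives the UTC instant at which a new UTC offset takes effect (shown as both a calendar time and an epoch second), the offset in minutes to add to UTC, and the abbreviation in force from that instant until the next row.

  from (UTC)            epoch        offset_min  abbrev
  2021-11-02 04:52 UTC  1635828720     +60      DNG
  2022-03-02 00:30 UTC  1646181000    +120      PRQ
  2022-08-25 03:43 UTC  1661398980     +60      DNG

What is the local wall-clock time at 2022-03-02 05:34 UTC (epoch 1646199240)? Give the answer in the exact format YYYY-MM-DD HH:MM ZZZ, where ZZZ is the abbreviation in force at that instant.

2022-03-02 07:34 PRQ

Query: 2022-03-02 05:34 UTC
Rule 2/3 (PRQ, +02:00): 2022-03-02 00:30 UTC ≤ query < 2022-08-25 03:43 UTC
5·60 + 34 + 120 = 454 min
454 = 0·1440 + 454; 454 = 7·60 + 34 → 07:34, same day
→ 2022-03-02 07:34 PRQ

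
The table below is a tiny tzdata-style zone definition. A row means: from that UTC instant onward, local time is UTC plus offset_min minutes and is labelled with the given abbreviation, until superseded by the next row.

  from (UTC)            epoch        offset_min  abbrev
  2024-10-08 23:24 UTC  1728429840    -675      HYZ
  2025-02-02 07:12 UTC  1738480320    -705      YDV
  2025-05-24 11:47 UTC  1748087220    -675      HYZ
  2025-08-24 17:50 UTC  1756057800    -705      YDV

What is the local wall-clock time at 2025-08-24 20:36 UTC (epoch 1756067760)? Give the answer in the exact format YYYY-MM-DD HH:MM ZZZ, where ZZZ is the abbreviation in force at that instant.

Query: 2025-08-24 20:36 UTC
Rule 4/4 (YDV, -11:45): 2025-08-24 17:50 UTC ≤ query < +∞
20·60 + 36 - 705 = 531 min
531 = 0·1440 + 531; 531 = 8·60 + 51 → 08:51, same day
→ 2025-08-24 08:51 YDV

2025-08-24 08:51 YDV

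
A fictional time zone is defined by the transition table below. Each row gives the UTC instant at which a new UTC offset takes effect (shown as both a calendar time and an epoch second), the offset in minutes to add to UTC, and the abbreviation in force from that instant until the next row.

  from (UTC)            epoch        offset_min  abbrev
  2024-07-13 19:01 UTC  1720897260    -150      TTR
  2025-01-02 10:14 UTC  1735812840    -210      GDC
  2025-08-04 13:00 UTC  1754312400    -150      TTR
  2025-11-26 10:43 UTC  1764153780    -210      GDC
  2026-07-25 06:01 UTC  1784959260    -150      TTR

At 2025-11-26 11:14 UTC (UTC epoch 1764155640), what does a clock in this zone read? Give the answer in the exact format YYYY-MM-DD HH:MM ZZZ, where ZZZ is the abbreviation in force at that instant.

2025-11-26 07:44 GDC

Query: 2025-11-26 11:14 UTC
Rule 4/5 (GDC, -03:30): 2025-11-26 10:43 UTC ≤ query < 2026-07-25 06:01 UTC
11·60 + 14 - 210 = 464 min
464 = 0·1440 + 464; 464 = 7·60 + 44 → 07:44, same day
→ 2025-11-26 07:44 GDC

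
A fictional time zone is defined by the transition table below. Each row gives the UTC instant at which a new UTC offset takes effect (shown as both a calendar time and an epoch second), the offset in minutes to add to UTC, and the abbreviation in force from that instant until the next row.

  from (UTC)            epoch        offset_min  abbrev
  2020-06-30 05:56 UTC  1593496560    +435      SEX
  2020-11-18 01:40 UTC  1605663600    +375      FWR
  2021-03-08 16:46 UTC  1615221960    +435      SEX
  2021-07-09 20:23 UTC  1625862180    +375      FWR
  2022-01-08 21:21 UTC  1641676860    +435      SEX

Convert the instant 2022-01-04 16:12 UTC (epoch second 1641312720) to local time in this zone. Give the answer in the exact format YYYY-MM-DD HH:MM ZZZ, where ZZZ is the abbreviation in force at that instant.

2022-01-04 22:27 FWR

Query: 2022-01-04 16:12 UTC
Rule 4/5 (FWR, +06:15): 2021-07-09 20:23 UTC ≤ query < 2022-01-08 21:21 UTC
16·60 + 12 + 375 = 1347 min
1347 = 0·1440 + 1347; 1347 = 22·60 + 27 → 22:27, same day
→ 2022-01-04 22:27 FWR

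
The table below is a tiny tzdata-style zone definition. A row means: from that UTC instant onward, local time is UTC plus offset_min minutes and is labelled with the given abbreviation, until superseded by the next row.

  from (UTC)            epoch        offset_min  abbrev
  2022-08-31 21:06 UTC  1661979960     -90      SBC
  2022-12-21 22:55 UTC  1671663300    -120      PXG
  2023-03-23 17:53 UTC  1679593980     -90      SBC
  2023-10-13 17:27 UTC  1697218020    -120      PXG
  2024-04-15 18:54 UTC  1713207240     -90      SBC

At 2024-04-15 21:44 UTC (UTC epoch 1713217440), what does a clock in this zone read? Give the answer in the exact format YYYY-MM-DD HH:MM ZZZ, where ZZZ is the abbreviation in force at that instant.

Query: 2024-04-15 21:44 UTC
Rule 5/5 (SBC, -01:30): 2024-04-15 18:54 UTC ≤ query < +∞
21·60 + 44 - 90 = 1214 min
1214 = 0·1440 + 1214; 1214 = 20·60 + 14 → 20:14, same day
→ 2024-04-15 20:14 SBC

2024-04-15 20:14 SBC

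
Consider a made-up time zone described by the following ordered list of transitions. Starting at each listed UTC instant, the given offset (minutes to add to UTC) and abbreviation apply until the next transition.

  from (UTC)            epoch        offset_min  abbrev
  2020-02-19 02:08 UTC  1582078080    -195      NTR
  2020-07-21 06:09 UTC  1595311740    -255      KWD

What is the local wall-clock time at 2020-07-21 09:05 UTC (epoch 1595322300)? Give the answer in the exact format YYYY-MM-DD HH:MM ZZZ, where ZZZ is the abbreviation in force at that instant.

Query: 2020-07-21 09:05 UTC
Rule 2/2 (KWD, -04:15): 2020-07-21 06:09 UTC ≤ query < +∞
9·60 + 5 - 255 = 290 min
290 = 0·1440 + 290; 290 = 4·60 + 50 → 04:50, same day
→ 2020-07-21 04:50 KWD

2020-07-21 04:50 KWD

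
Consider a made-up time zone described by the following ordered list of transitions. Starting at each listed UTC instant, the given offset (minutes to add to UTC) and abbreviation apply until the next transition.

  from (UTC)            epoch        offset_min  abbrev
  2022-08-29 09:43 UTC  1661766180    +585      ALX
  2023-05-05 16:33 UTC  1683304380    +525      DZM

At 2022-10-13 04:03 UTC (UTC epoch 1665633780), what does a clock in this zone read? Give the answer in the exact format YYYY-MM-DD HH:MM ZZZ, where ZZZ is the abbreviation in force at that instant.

Query: 2022-10-13 04:03 UTC
Rule 1/2 (ALX, +09:45): 2022-08-29 09:43 UTC ≤ query < 2023-05-05 16:33 UTC
4·60 + 3 + 585 = 828 min
828 = 0·1440 + 828; 828 = 13·60 + 48 → 13:48, same day
→ 2022-10-13 13:48 ALX

2022-10-13 13:48 ALX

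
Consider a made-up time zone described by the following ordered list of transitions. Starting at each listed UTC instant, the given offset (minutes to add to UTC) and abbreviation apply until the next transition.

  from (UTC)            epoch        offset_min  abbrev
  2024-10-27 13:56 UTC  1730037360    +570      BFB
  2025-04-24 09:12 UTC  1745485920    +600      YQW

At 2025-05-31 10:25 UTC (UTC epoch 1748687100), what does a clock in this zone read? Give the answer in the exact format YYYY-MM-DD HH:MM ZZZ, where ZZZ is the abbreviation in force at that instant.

2025-05-31 20:25 YQW

Query: 2025-05-31 10:25 UTC
Rule 2/2 (YQW, +10:00): 2025-04-24 09:12 UTC ≤ query < +∞
10·60 + 25 + 600 = 1225 min
1225 = 0·1440 + 1225; 1225 = 20·60 + 25 → 20:25, same day
→ 2025-05-31 20:25 YQW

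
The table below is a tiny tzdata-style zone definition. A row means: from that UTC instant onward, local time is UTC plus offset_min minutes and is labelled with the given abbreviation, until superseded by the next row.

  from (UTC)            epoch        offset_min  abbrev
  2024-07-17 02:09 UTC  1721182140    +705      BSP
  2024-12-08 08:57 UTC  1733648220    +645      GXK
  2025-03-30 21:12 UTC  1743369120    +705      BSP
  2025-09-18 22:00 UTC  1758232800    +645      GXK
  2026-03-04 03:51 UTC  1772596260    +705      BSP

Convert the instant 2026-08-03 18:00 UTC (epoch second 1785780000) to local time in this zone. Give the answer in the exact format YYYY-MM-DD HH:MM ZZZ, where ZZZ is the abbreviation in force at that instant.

Query: 2026-08-03 18:00 UTC
Rule 5/5 (BSP, +11:45): 2026-03-04 03:51 UTC ≤ query < +∞
18·60 + 0 + 705 = 1785 min
1785 = 1·1440 + 345; 345 = 5·60 + 45 → 05:45, 2026-08-03 + 1 day = 2026-08-04
→ 2026-08-04 05:45 BSP

2026-08-04 05:45 BSP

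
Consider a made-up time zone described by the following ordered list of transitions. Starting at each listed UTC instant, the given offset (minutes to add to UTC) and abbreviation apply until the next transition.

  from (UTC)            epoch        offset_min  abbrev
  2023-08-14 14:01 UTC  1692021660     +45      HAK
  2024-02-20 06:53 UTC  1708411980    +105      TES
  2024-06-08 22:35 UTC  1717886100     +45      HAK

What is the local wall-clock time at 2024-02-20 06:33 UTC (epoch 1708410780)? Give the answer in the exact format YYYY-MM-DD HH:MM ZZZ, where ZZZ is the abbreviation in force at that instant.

Query: 2024-02-20 06:33 UTC
Rule 1/3 (HAK, +00:45): 2023-08-14 14:01 UTC ≤ query < 2024-02-20 06:53 UTC
6·60 + 33 + 45 = 438 min
438 = 0·1440 + 438; 438 = 7·60 + 18 → 07:18, same day
→ 2024-02-20 07:18 HAK

2024-02-20 07:18 HAK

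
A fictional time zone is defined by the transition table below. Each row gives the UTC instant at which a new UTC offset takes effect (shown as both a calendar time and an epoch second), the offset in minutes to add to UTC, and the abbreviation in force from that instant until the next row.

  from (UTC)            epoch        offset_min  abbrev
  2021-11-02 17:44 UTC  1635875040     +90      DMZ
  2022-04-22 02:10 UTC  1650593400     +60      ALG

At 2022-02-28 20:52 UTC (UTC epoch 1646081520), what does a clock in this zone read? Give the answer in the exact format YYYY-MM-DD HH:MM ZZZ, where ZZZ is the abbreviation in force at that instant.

2022-02-28 22:22 DMZ

Query: 2022-02-28 20:52 UTC
Rule 1/2 (DMZ, +01:30): 2021-11-02 17:44 UTC ≤ query < 2022-04-22 02:10 UTC
20·60 + 52 + 90 = 1342 min
1342 = 0·1440 + 1342; 1342 = 22·60 + 22 → 22:22, same day
→ 2022-02-28 22:22 DMZ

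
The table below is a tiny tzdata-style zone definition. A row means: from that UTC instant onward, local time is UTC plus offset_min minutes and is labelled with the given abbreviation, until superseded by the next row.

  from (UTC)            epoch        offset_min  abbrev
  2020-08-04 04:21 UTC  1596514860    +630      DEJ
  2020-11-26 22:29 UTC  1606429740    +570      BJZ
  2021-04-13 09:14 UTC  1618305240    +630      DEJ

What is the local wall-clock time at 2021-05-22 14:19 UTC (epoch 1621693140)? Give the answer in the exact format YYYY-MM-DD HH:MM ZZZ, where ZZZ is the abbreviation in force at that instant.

2021-05-23 00:49 DEJ

Query: 2021-05-22 14:19 UTC
Rule 3/3 (DEJ, +10:30): 2021-04-13 09:14 UTC ≤ query < +∞
14·60 + 19 + 630 = 1489 min
1489 = 1·1440 + 49; 49 = 0·60 + 49 → 00:49, 2021-05-22 + 1 day = 2021-05-23
→ 2021-05-23 00:49 DEJ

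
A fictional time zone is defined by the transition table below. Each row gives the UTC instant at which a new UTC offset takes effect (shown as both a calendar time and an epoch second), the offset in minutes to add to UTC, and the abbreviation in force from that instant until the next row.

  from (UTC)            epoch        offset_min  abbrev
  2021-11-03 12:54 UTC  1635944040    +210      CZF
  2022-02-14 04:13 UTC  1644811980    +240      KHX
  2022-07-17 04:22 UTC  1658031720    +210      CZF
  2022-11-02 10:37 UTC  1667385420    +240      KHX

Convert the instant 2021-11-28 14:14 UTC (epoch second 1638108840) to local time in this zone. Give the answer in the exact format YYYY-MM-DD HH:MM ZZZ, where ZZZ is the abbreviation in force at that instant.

Query: 2021-11-28 14:14 UTC
Rule 1/4 (CZF, +03:30): 2021-11-03 12:54 UTC ≤ query < 2022-02-14 04:13 UTC
14·60 + 14 + 210 = 1064 min
1064 = 0·1440 + 1064; 1064 = 17·60 + 44 → 17:44, same day
→ 2021-11-28 17:44 CZF

2021-11-28 17:44 CZF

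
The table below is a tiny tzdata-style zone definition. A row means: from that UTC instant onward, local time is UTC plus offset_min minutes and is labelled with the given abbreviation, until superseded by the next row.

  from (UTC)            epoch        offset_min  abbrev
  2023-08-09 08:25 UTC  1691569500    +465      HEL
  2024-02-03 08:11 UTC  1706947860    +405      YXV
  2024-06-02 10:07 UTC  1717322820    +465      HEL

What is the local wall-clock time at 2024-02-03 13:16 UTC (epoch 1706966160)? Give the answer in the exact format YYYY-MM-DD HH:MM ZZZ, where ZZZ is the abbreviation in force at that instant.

2024-02-03 20:01 YXV

Query: 2024-02-03 13:16 UTC
Rule 2/3 (YXV, +06:45): 2024-02-03 08:11 UTC ≤ query < 2024-06-02 10:07 UTC
13·60 + 16 + 405 = 1201 min
1201 = 0·1440 + 1201; 1201 = 20·60 + 1 → 20:01, same day
→ 2024-02-03 20:01 YXV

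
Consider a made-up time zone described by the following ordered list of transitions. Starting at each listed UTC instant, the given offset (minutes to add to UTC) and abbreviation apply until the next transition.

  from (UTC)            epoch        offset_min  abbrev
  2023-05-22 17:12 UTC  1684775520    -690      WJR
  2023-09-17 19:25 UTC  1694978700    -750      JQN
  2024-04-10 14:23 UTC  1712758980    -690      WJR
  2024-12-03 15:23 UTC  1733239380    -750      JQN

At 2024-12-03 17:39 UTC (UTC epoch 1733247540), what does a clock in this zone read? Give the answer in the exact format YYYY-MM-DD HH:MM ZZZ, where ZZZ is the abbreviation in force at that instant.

2024-12-03 05:09 JQN

Query: 2024-12-03 17:39 UTC
Rule 4/4 (JQN, -12:30): 2024-12-03 15:23 UTC ≤ query < +∞
17·60 + 39 - 750 = 309 min
309 = 0·1440 + 309; 309 = 5·60 + 9 → 05:09, same day
→ 2024-12-03 05:09 JQN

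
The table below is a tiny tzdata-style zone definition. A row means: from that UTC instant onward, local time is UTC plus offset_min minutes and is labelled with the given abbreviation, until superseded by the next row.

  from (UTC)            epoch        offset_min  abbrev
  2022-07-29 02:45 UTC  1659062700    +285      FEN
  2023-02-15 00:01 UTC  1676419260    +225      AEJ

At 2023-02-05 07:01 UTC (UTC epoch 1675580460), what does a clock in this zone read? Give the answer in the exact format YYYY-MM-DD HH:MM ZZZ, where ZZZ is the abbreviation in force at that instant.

Query: 2023-02-05 07:01 UTC
Rule 1/2 (FEN, +04:45): 2022-07-29 02:45 UTC ≤ query < 2023-02-15 00:01 UTC
7·60 + 1 + 285 = 706 min
706 = 0·1440 + 706; 706 = 11·60 + 46 → 11:46, same day
→ 2023-02-05 11:46 FEN

2023-02-05 11:46 FEN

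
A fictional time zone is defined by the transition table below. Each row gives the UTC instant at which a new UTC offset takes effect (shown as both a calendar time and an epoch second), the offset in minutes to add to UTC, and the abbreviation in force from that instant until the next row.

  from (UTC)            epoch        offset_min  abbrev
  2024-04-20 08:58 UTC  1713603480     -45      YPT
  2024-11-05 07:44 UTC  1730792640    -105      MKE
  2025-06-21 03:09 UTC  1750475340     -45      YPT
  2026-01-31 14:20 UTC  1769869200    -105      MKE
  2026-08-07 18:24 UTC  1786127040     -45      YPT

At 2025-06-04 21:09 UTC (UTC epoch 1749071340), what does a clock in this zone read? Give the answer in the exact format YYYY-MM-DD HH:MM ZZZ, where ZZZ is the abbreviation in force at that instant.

Query: 2025-06-04 21:09 UTC
Rule 2/5 (MKE, -01:45): 2024-11-05 07:44 UTC ≤ query < 2025-06-21 03:09 UTC
21·60 + 9 - 105 = 1164 min
1164 = 0·1440 + 1164; 1164 = 19·60 + 24 → 19:24, same day
→ 2025-06-04 19:24 MKE

2025-06-04 19:24 MKE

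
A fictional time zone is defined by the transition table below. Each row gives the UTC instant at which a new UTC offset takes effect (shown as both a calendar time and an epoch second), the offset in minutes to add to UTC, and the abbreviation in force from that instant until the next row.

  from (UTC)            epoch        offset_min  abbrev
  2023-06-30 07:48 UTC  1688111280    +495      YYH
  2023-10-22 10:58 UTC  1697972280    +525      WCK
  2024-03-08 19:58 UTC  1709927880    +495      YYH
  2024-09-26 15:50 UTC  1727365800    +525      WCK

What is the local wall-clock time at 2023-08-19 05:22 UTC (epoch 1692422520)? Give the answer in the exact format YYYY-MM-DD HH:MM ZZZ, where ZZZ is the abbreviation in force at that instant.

Query: 2023-08-19 05:22 UTC
Rule 1/4 (YYH, +08:15): 2023-06-30 07:48 UTC ≤ query < 2023-10-22 10:58 UTC
5·60 + 22 + 495 = 817 min
817 = 0·1440 + 817; 817 = 13·60 + 37 → 13:37, same day
→ 2023-08-19 13:37 YYH

2023-08-19 13:37 YYH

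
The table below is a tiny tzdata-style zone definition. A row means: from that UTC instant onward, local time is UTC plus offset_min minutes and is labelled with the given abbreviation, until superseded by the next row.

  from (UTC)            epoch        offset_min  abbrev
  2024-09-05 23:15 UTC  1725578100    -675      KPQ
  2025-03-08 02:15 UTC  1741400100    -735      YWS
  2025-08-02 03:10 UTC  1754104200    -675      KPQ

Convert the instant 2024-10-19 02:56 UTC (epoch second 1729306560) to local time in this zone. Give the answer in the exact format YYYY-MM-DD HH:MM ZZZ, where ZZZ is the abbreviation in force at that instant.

2024-10-18 15:41 KPQ

Query: 2024-10-19 02:56 UTC
Rule 1/3 (KPQ, -11:15): 2024-09-05 23:15 UTC ≤ query < 2025-03-08 02:15 UTC
2·60 + 56 - 675 = -499 min
-499 = -1·1440 + 941; 941 = 15·60 + 41 → 15:41, 2024-10-19 - 1 day = 2024-10-18
→ 2024-10-18 15:41 KPQ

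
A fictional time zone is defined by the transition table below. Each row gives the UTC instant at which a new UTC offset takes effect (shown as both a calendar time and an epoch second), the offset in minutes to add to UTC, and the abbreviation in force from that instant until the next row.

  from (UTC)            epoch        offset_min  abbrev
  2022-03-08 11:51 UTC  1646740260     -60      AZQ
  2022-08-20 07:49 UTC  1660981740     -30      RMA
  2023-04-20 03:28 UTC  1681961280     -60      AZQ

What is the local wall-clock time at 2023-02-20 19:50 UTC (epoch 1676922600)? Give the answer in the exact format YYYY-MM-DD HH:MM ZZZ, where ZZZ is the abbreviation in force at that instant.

Query: 2023-02-20 19:50 UTC
Rule 2/3 (RMA, -00:30): 2022-08-20 07:49 UTC ≤ query < 2023-04-20 03:28 UTC
19·60 + 50 - 30 = 1160 min
1160 = 0·1440 + 1160; 1160 = 19·60 + 20 → 19:20, same day
→ 2023-02-20 19:20 RMA

2023-02-20 19:20 RMA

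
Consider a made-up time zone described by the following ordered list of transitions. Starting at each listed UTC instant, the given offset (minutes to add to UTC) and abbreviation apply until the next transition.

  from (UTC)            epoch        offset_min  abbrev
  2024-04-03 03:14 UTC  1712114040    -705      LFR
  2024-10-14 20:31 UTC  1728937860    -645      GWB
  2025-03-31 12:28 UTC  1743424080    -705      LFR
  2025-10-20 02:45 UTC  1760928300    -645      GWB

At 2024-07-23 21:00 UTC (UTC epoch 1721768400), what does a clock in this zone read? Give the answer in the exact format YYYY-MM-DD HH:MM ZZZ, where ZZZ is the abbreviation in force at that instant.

Query: 2024-07-23 21:00 UTC
Rule 1/4 (LFR, -11:45): 2024-04-03 03:14 UTC ≤ query < 2024-10-14 20:31 UTC
21·60 + 0 - 705 = 555 min
555 = 0·1440 + 555; 555 = 9·60 + 15 → 09:15, same day
→ 2024-07-23 09:15 LFR

2024-07-23 09:15 LFR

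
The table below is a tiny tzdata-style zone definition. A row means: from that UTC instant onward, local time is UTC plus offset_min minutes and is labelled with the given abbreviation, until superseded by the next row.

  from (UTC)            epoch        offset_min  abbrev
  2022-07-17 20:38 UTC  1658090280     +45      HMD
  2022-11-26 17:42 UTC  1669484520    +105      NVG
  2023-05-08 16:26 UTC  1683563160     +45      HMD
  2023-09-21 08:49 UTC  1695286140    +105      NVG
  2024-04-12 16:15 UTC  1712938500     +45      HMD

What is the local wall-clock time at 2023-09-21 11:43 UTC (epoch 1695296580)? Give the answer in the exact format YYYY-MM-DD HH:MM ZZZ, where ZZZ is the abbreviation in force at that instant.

Query: 2023-09-21 11:43 UTC
Rule 4/5 (NVG, +01:45): 2023-09-21 08:49 UTC ≤ query < 2024-04-12 16:15 UTC
11·60 + 43 + 105 = 808 min
808 = 0·1440 + 808; 808 = 13·60 + 28 → 13:28, same day
→ 2023-09-21 13:28 NVG

2023-09-21 13:28 NVG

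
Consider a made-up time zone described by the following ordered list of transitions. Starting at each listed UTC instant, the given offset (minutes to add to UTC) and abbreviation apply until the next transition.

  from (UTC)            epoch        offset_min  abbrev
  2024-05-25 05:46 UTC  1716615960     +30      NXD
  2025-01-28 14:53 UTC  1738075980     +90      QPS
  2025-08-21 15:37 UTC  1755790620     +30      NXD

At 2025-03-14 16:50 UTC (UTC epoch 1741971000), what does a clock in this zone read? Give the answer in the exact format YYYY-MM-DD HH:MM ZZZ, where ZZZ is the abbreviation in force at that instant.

Query: 2025-03-14 16:50 UTC
Rule 2/3 (QPS, +01:30): 2025-01-28 14:53 UTC ≤ query < 2025-08-21 15:37 UTC
16·60 + 50 + 90 = 1100 min
1100 = 0·1440 + 1100; 1100 = 18·60 + 20 → 18:20, same day
→ 2025-03-14 18:20 QPS

2025-03-14 18:20 QPS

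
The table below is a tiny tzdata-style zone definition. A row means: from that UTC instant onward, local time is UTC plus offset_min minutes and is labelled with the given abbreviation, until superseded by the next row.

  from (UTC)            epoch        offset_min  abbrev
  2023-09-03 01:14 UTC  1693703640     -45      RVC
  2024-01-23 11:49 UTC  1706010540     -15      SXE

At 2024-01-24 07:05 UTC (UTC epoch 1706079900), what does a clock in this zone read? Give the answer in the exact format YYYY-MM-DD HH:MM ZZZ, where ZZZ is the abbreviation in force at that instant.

2024-01-24 06:50 SXE

Query: 2024-01-24 07:05 UTC
Rule 2/2 (SXE, -00:15): 2024-01-23 11:49 UTC ≤ query < +∞
7·60 + 5 - 15 = 410 min
410 = 0·1440 + 410; 410 = 6·60 + 50 → 06:50, same day
→ 2024-01-24 06:50 SXE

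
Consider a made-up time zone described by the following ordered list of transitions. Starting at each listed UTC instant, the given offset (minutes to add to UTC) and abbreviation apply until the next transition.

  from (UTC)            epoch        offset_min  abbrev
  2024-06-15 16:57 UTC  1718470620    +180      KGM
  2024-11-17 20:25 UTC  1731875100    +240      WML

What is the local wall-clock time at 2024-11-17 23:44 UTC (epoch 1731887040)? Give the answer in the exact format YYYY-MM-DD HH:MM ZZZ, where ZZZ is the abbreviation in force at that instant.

Query: 2024-11-17 23:44 UTC
Rule 2/2 (WML, +04:00): 2024-11-17 20:25 UTC ≤ query < +∞
23·60 + 44 + 240 = 1664 min
1664 = 1·1440 + 224; 224 = 3·60 + 44 → 03:44, 2024-11-17 + 1 day = 2024-11-18
→ 2024-11-18 03:44 WML

2024-11-18 03:44 WML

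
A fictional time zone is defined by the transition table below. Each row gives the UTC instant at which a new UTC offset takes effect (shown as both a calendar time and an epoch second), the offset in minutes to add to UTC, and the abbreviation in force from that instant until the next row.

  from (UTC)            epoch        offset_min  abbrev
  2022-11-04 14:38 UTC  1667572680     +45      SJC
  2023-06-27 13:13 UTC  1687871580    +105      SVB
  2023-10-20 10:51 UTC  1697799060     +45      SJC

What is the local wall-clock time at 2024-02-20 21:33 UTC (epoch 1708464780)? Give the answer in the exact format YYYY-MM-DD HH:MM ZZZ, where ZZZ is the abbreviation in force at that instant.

Query: 2024-02-20 21:33 UTC
Rule 3/3 (SJC, +00:45): 2023-10-20 10:51 UTC ≤ query < +∞
21·60 + 33 + 45 = 1338 min
1338 = 0·1440 + 1338; 1338 = 22·60 + 18 → 22:18, same day
→ 2024-02-20 22:18 SJC

2024-02-20 22:18 SJC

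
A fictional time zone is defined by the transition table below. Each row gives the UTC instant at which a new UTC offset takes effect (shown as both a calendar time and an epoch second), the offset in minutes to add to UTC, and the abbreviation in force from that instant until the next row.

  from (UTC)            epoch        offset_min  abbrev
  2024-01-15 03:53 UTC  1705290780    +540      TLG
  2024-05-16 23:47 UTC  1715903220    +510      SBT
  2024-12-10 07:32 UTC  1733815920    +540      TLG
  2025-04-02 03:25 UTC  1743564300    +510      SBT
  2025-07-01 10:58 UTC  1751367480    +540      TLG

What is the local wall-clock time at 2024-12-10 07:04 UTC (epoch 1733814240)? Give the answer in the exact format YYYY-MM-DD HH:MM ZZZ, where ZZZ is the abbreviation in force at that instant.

Query: 2024-12-10 07:04 UTC
Rule 2/5 (SBT, +08:30): 2024-05-16 23:47 UTC ≤ query < 2024-12-10 07:32 UTC
7·60 + 4 + 510 = 934 min
934 = 0·1440 + 934; 934 = 15·60 + 34 → 15:34, same day
→ 2024-12-10 15:34 SBT

2024-12-10 15:34 SBT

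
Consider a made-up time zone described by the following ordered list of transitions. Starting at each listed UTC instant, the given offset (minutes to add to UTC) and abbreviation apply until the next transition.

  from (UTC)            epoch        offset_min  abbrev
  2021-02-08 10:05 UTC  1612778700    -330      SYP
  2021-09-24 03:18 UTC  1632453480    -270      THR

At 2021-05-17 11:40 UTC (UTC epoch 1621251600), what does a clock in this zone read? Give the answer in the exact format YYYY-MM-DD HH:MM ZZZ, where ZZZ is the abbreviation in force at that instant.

Query: 2021-05-17 11:40 UTC
Rule 1/2 (SYP, -05:30): 2021-02-08 10:05 UTC ≤ query < 2021-09-24 03:18 UTC
11·60 + 40 - 330 = 370 min
370 = 0·1440 + 370; 370 = 6·60 + 10 → 06:10, same day
→ 2021-05-17 06:10 SYP

2021-05-17 06:10 SYP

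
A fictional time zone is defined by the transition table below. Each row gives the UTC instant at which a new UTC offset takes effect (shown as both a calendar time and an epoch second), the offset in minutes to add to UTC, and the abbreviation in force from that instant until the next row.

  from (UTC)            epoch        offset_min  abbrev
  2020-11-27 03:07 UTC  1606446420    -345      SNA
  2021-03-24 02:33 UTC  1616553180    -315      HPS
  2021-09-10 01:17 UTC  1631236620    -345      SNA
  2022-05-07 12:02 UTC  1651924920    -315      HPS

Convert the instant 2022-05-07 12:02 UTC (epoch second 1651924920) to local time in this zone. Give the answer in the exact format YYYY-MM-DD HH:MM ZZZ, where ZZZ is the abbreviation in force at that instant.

2022-05-07 06:47 HPS

Query: 2022-05-07 12:02 UTC
Rule 4/4 (HPS, -05:15): 2022-05-07 12:02 UTC ≤ query < +∞
12·60 + 2 - 315 = 407 min
407 = 0·1440 + 407; 407 = 6·60 + 47 → 06:47, same day
→ 2022-05-07 06:47 HPS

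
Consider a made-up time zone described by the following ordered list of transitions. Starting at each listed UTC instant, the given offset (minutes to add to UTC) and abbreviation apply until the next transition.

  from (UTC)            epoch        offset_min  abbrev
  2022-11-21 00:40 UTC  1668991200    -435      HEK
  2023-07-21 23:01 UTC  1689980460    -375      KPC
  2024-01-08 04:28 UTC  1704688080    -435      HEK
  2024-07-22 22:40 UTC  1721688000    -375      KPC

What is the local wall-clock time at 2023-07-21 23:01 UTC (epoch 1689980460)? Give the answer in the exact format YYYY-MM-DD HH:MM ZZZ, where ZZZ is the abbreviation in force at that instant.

Query: 2023-07-21 23:01 UTC
Rule 2/4 (KPC, -06:15): 2023-07-21 23:01 UTC ≤ query < 2024-01-08 04:28 UTC
23·60 + 1 - 375 = 1006 min
1006 = 0·1440 + 1006; 1006 = 16·60 + 46 → 16:46, same day
→ 2023-07-21 16:46 KPC

2023-07-21 16:46 KPC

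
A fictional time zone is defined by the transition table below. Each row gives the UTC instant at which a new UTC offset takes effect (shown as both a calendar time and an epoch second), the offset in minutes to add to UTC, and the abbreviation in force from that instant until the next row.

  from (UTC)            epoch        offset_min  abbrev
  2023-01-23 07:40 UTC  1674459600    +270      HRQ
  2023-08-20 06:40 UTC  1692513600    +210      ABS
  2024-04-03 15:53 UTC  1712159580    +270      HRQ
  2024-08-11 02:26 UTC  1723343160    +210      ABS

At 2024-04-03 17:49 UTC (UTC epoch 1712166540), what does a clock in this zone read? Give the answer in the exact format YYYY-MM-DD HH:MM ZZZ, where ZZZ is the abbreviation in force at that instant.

2024-04-03 22:19 HRQ

Query: 2024-04-03 17:49 UTC
Rule 3/4 (HRQ, +04:30): 2024-04-03 15:53 UTC ≤ query < 2024-08-11 02:26 UTC
17·60 + 49 + 270 = 1339 min
1339 = 0·1440 + 1339; 1339 = 22·60 + 19 → 22:19, same day
→ 2024-04-03 22:19 HRQ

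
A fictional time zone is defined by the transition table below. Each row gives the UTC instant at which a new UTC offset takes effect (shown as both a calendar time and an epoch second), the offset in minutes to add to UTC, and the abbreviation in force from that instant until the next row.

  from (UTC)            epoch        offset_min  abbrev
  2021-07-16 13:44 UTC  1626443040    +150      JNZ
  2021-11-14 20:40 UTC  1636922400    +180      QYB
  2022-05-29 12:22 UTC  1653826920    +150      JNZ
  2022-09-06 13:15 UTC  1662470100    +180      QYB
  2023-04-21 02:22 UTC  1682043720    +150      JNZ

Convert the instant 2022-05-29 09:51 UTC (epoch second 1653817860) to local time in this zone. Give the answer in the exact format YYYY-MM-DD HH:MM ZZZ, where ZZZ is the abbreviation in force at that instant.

Query: 2022-05-29 09:51 UTC
Rule 2/5 (QYB, +03:00): 2021-11-14 20:40 UTC ≤ query < 2022-05-29 12:22 UTC
9·60 + 51 + 180 = 771 min
771 = 0·1440 + 771; 771 = 12·60 + 51 → 12:51, same day
→ 2022-05-29 12:51 QYB

2022-05-29 12:51 QYB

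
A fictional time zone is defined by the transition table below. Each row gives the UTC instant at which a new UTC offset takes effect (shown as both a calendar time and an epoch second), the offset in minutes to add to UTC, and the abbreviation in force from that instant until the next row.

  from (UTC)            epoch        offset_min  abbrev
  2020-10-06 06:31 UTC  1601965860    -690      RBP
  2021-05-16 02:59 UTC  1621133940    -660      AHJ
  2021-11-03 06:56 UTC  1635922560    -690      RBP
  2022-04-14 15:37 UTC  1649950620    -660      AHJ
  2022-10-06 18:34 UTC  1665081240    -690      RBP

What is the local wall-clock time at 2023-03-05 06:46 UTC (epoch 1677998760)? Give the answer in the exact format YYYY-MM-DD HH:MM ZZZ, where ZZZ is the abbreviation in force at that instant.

Query: 2023-03-05 06:46 UTC
Rule 5/5 (RBP, -11:30): 2022-10-06 18:34 UTC ≤ query < +∞
6·60 + 46 - 690 = -284 min
-284 = -1·1440 + 1156; 1156 = 19·60 + 16 → 19:16, 2023-03-05 - 1 day = 2023-03-04
→ 2023-03-04 19:16 RBP

2023-03-04 19:16 RBP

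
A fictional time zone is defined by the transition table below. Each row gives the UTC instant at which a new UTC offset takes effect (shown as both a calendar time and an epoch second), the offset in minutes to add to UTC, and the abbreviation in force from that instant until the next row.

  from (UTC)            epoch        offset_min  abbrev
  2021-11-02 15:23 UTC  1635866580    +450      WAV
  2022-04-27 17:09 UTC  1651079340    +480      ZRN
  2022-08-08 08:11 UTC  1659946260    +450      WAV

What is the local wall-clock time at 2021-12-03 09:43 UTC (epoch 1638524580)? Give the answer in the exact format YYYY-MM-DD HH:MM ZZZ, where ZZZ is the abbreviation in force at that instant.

Query: 2021-12-03 09:43 UTC
Rule 1/3 (WAV, +07:30): 2021-11-02 15:23 UTC ≤ query < 2022-04-27 17:09 UTC
9·60 + 43 + 450 = 1033 min
1033 = 0·1440 + 1033; 1033 = 17·60 + 13 → 17:13, same day
→ 2021-12-03 17:13 WAV

2021-12-03 17:13 WAV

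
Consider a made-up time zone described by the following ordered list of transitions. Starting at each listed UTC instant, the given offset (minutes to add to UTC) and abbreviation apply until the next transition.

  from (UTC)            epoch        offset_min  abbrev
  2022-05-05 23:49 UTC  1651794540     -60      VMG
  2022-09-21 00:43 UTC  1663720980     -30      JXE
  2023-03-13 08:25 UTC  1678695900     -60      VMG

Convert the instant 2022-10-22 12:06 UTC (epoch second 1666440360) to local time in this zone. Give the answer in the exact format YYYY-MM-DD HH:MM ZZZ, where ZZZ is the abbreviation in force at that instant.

2022-10-22 11:36 JXE

Query: 2022-10-22 12:06 UTC
Rule 2/3 (JXE, -00:30): 2022-09-21 00:43 UTC ≤ query < 2023-03-13 08:25 UTC
12·60 + 6 - 30 = 696 min
696 = 0·1440 + 696; 696 = 11·60 + 36 → 11:36, same day
→ 2022-10-22 11:36 JXE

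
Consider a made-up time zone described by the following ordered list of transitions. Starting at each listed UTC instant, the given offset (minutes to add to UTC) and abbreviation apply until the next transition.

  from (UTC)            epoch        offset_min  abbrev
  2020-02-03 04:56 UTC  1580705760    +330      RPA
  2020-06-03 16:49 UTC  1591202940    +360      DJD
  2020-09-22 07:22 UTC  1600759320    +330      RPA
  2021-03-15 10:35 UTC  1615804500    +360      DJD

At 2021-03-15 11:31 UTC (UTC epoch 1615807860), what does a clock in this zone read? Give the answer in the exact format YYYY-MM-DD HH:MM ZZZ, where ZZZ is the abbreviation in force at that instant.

2021-03-15 17:31 DJD

Query: 2021-03-15 11:31 UTC
Rule 4/4 (DJD, +06:00): 2021-03-15 10:35 UTC ≤ query < +∞
11·60 + 31 + 360 = 1051 min
1051 = 0·1440 + 1051; 1051 = 17·60 + 31 → 17:31, same day
→ 2021-03-15 17:31 DJD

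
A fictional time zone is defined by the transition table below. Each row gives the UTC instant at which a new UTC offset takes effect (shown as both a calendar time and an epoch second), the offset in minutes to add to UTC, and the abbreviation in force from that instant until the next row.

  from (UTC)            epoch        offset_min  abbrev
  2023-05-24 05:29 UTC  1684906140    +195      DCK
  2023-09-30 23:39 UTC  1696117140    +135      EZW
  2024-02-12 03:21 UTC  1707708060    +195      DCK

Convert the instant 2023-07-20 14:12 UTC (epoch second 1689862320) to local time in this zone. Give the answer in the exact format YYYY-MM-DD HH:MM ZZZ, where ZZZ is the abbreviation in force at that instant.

Query: 2023-07-20 14:12 UTC
Rule 1/3 (DCK, +03:15): 2023-05-24 05:29 UTC ≤ query < 2023-09-30 23:39 UTC
14·60 + 12 + 195 = 1047 min
1047 = 0·1440 + 1047; 1047 = 17·60 + 27 → 17:27, same day
→ 2023-07-20 17:27 DCK

2023-07-20 17:27 DCK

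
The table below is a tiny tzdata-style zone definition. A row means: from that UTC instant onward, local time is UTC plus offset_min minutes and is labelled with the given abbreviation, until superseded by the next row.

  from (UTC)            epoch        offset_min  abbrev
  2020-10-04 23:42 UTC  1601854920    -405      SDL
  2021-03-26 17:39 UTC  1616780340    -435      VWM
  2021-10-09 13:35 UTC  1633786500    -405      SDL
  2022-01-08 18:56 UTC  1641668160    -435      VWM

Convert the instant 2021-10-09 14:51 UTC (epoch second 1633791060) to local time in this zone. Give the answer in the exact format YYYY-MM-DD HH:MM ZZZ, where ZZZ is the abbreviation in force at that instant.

Query: 2021-10-09 14:51 UTC
Rule 3/4 (SDL, -06:45): 2021-10-09 13:35 UTC ≤ query < 2022-01-08 18:56 UTC
14·60 + 51 - 405 = 486 min
486 = 0·1440 + 486; 486 = 8·60 + 6 → 08:06, same day
→ 2021-10-09 08:06 SDL

2021-10-09 08:06 SDL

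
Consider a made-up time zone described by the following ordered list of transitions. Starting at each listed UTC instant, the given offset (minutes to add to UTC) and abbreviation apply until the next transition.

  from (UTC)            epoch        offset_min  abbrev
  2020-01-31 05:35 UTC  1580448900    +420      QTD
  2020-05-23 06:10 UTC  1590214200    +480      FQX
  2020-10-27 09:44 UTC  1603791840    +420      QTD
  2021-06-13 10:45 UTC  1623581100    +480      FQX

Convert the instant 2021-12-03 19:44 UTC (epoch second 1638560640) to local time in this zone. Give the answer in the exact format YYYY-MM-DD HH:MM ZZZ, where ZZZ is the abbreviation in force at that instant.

Query: 2021-12-03 19:44 UTC
Rule 4/4 (FQX, +08:00): 2021-06-13 10:45 UTC ≤ query < +∞
19·60 + 44 + 480 = 1664 min
1664 = 1·1440 + 224; 224 = 3·60 + 44 → 03:44, 2021-12-03 + 1 day = 2021-12-04
→ 2021-12-04 03:44 FQX

2021-12-04 03:44 FQX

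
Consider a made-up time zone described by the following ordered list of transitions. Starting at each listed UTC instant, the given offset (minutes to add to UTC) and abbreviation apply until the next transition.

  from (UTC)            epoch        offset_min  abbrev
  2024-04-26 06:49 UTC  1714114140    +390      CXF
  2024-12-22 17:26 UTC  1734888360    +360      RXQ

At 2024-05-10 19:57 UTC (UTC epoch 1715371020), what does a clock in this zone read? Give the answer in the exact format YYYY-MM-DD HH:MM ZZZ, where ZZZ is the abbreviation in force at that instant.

Query: 2024-05-10 19:57 UTC
Rule 1/2 (CXF, +06:30): 2024-04-26 06:49 UTC ≤ query < 2024-12-22 17:26 UTC
19·60 + 57 + 390 = 1587 min
1587 = 1·1440 + 147; 147 = 2·60 + 27 → 02:27, 2024-05-10 + 1 day = 2024-05-11
→ 2024-05-11 02:27 CXF

2024-05-11 02:27 CXF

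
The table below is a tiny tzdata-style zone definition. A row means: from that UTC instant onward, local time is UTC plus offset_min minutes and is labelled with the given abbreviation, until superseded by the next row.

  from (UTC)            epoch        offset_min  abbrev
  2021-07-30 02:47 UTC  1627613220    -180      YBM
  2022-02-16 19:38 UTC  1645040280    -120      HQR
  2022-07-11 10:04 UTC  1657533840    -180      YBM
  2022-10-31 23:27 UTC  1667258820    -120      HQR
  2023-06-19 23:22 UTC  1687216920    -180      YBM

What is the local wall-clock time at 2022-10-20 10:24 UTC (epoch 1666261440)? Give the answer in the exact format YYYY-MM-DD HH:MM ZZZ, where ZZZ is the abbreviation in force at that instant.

2022-10-20 07:24 YBM

Query: 2022-10-20 10:24 UTC
Rule 3/5 (YBM, -03:00): 2022-07-11 10:04 UTC ≤ query < 2022-10-31 23:27 UTC
10·60 + 24 - 180 = 444 min
444 = 0·1440 + 444; 444 = 7·60 + 24 → 07:24, same day
→ 2022-10-20 07:24 YBM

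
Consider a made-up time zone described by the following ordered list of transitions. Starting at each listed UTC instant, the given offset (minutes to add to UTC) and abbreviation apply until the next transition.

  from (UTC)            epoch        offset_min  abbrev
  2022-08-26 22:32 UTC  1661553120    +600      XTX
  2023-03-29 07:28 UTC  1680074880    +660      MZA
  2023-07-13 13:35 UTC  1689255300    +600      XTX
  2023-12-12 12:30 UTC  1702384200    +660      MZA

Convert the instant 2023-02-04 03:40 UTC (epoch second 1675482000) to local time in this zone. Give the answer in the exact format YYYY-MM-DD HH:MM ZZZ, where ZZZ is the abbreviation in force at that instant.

Query: 2023-02-04 03:40 UTC
Rule 1/4 (XTX, +10:00): 2022-08-26 22:32 UTC ≤ query < 2023-03-29 07:28 UTC
3·60 + 40 + 600 = 820 min
820 = 0·1440 + 820; 820 = 13·60 + 40 → 13:40, same day
→ 2023-02-04 13:40 XTX

2023-02-04 13:40 XTX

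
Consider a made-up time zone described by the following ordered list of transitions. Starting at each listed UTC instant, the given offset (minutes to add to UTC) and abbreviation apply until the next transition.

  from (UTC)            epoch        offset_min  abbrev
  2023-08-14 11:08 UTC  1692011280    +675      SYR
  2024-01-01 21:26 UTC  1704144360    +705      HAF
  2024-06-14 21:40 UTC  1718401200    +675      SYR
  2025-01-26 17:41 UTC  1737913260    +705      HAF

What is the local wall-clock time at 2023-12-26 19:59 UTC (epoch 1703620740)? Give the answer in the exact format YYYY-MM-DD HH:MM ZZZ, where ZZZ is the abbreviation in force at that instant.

Query: 2023-12-26 19:59 UTC
Rule 1/4 (SYR, +11:15): 2023-08-14 11:08 UTC ≤ query < 2024-01-01 21:26 UTC
19·60 + 59 + 675 = 1874 min
1874 = 1·1440 + 434; 434 = 7·60 + 14 → 07:14, 2023-12-26 + 1 day = 2023-12-27
→ 2023-12-27 07:14 SYR

2023-12-27 07:14 SYR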